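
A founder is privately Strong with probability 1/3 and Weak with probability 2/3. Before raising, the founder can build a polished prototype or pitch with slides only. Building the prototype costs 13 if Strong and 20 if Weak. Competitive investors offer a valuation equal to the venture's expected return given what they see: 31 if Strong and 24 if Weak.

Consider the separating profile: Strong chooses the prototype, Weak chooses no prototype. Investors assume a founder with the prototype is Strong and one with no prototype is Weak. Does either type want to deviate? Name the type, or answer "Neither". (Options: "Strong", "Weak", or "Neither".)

The prototype pays 31; no prototype pays 24.
Strong: assigned the prototype, nets 31 − 13 = 18; deviating to no prototype nets 24.
Weak: assigned no prototype, nets 24; deviating to the prototype nets 31 − 20 = 11.
The Strong type gains 6 by deviating.

Strong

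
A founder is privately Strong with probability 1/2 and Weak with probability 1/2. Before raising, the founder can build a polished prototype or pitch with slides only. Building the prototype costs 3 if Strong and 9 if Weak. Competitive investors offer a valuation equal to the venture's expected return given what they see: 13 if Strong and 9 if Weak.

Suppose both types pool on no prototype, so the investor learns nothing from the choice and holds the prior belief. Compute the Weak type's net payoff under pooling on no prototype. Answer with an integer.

11

Pooled valuation = 1/2·13 + 1/2·9 = 11.
Weak pays no cost for no prototype, so net payoff = 11.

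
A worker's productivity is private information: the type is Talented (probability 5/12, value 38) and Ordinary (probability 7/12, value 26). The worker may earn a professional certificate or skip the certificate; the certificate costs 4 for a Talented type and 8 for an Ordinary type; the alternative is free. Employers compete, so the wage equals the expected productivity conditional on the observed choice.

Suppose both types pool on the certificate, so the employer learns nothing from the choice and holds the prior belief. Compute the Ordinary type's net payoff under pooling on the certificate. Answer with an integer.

23

Pooled wage = 5/12·38 + 7/12·26 = 31.
Ordinary pays cost 8 for the certificate, so net payoff = 31 − 8 = 23.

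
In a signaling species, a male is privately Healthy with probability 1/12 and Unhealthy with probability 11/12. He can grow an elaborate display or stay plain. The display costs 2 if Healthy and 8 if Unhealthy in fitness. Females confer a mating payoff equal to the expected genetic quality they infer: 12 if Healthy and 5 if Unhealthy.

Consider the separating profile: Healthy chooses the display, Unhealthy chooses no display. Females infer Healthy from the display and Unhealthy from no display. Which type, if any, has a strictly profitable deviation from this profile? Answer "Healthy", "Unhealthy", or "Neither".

The display pays 12; no display pays 5.
Healthy: assigned the display, nets 12 − 2 = 10; deviating to no display nets 5.
Unhealthy: assigned no display, nets 5; deviating to the display nets 12 − 8 = 4.
Both types strictly prefer their assigned action; no profitable deviation.

Neither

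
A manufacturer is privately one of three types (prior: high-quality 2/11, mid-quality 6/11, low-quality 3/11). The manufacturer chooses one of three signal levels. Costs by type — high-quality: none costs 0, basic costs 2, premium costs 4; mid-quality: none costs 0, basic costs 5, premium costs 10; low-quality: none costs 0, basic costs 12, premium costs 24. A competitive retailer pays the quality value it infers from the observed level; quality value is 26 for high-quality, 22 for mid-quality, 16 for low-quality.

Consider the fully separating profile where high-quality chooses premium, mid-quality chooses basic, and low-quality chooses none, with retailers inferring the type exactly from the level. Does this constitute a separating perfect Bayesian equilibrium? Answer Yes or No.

Separating prices: premium → 26, basic → 22, none → 16.
high-quality (assigned premium): none: 16 − 0 = 16; basic: 22 − 2 = 20; premium: 26 − 4 = 22. high-quality stays.
mid-quality (assigned basic): none: 16 − 0 = 16; basic: 22 − 5 = 17; premium: 26 − 10 = 16. mid-quality stays.
low-quality (assigned none): none: 16 − 0 = 16; basic: 22 − 12 = 10; premium: 26 − 24 = 2. low-quality stays.
Every type prefers its assigned level; separation holds.

Yes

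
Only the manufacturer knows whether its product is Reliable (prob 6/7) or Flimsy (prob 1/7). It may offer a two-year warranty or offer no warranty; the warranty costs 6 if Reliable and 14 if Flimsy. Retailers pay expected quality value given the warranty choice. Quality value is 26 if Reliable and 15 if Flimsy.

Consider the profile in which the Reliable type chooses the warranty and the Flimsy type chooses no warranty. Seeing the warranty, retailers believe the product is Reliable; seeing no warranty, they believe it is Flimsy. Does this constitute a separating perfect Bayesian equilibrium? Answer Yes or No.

Under these beliefs, the warranty earns price 26 and no warranty earns price 15.
Reliable: the warranty nets 26 − 6 = 20; no warranty nets 15. Reliable prefers the warranty.
Flimsy: the warranty nets 26 − 14 = 12; no warranty nets 15. Flimsy prefers no warranty.
Neither type deviates, so the separating profile is an equilibrium.

Yes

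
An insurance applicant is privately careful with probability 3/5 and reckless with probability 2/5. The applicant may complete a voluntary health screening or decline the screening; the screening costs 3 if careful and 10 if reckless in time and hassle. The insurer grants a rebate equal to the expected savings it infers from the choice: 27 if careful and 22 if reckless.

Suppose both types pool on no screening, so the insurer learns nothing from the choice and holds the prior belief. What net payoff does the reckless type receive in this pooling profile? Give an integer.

Pooled rebate = 3/5·27 + 2/5·22 = 25.
reckless pays no cost for no screening, so net payoff = 25.

25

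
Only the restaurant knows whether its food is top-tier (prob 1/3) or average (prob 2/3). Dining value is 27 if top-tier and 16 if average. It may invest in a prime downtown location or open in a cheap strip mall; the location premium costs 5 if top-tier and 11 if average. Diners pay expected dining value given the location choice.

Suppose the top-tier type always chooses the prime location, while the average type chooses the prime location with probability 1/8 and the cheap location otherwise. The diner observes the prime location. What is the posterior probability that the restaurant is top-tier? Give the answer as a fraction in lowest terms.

4/5

P(the prime location) = (1/3)·1 + (2/3)·(1/8) = 5/12.
By Bayes' rule, P(top-tier | the prime location) = (1/3) / (5/12) = 4/5.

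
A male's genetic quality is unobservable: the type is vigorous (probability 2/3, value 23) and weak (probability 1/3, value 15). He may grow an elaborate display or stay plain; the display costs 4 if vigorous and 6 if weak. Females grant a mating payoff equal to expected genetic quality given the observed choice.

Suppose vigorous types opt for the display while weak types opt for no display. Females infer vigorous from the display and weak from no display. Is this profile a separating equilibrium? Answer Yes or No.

Under these beliefs, the display earns mating payoff 23 and no display earns mating payoff 15.
vigorous: the display nets 23 − 4 = 19; no display nets 15. vigorous prefers the display.
weak: the display nets 23 − 6 = 17; no display nets 15. weak would deviate to the display.
weak has a profitable deviation, so the profile is not an equilibrium.

No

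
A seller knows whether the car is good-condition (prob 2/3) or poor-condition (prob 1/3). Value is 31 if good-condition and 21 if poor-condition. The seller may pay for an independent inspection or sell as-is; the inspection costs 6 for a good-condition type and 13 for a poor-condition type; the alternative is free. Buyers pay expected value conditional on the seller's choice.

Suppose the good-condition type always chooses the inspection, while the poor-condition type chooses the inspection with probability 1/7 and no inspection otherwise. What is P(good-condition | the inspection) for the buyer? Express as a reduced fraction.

P(the inspection) = (2/3)·1 + (1/3)·(1/7) = 5/7.
By Bayes' rule, P(good-condition | the inspection) = (2/3) / (5/7) = 14/15.

14/15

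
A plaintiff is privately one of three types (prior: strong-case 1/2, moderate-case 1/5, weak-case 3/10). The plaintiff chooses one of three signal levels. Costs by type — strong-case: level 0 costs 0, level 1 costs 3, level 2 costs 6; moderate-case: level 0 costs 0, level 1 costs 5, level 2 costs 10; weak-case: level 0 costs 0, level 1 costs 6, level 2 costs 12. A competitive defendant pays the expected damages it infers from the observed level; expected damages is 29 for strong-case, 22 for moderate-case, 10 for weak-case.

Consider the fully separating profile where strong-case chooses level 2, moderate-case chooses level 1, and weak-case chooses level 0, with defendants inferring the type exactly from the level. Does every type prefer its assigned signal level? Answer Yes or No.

Separating settlements: level 2 → 29, level 1 → 22, level 0 → 10.
strong-case (assigned level 2): level 0: 10 − 0 = 10; level 1: 22 − 3 = 19; level 2: 29 − 6 = 23. strong-case stays.
moderate-case (assigned level 1): level 0: 10 − 0 = 10; level 1: 22 − 5 = 17; level 2: 29 − 10 = 19. moderate-case prefers level 2.
weak-case (assigned level 0): level 0: 10 − 0 = 10; level 1: 22 − 6 = 16; level 2: 29 − 12 = 17. weak-case prefers level 2.
At least one type deviates; the separating profile fails.

No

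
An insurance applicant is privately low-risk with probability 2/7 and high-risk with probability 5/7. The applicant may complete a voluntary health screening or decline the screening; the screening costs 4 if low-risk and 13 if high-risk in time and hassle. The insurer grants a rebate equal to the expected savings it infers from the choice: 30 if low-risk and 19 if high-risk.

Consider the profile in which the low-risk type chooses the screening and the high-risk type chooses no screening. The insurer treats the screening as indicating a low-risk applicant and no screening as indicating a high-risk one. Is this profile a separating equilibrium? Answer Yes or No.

Yes

Under these beliefs, the screening earns rebate 30 and no screening earns rebate 19.
low-risk: the screening nets 30 − 4 = 26; no screening nets 19. low-risk prefers the screening.
high-risk: the screening nets 30 − 13 = 17; no screening nets 19. high-risk prefers no screening.
Neither type deviates, so the separating profile is an equilibrium.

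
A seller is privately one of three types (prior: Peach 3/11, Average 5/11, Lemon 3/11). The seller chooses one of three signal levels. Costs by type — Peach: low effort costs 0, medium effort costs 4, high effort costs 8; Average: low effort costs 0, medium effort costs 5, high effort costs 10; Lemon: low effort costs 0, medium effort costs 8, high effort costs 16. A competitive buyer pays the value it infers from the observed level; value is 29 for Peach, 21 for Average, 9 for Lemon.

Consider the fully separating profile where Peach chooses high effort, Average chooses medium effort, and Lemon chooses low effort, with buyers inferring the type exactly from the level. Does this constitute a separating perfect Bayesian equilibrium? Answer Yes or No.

Separating prices: high effort → 29, medium effort → 21, low effort → 9.
Peach (assigned high effort): low effort: 9 − 0 = 9; medium effort: 21 − 4 = 17; high effort: 29 − 8 = 21. Peach stays.
Average (assigned medium effort): low effort: 9 − 0 = 9; medium effort: 21 − 5 = 16; high effort: 29 − 10 = 19. Average prefers high effort.
Lemon (assigned low effort): low effort: 9 − 0 = 9; medium effort: 21 − 8 = 13; high effort: 29 − 16 = 13. Lemon prefers medium effort.
At least one type deviates; the separating profile fails.

No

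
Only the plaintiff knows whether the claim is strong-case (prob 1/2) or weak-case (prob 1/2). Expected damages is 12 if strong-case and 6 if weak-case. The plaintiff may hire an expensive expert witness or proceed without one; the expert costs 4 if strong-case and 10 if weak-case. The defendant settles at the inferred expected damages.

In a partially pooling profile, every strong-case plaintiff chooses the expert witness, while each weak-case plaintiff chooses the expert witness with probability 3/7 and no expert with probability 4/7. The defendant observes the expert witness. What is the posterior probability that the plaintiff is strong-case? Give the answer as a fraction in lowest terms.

7/10

P(the expert witness) = (1/2)·1 + (1/2)·(3/7) = 5/7.
By Bayes' rule, P(strong-case | the expert witness) = (1/2) / (5/7) = 7/10.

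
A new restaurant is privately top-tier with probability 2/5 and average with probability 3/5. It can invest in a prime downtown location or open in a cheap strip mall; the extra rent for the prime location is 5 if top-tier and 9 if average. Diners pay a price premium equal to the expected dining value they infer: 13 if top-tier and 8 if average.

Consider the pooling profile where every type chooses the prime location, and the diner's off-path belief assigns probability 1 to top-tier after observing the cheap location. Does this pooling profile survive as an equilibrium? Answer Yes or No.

No

On path, the diner holds the prior and pays 2/5·13 + 3/5·8 = 10. Off path (the cheap location), believing top-tier, it pays 13.
top-tier: the prime location nets 10 − 5 = 5; the cheap location nets 13. top-tier would deviate.
average: the prime location nets 10 − 9 = 1; the cheap location nets 13. average would deviate.
A type deviates, so pooling fails.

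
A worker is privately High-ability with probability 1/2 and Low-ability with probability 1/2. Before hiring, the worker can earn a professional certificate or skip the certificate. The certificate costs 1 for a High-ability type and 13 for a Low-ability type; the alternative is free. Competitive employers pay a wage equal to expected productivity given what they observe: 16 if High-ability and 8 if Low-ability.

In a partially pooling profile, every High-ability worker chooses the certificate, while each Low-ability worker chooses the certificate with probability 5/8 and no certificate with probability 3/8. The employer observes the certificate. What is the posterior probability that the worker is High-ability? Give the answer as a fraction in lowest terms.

P(the certificate) = (1/2)·1 + (1/2)·(5/8) = 13/16.
By Bayes' rule, P(High-ability | the certificate) = (1/2) / (13/16) = 8/13.

8/13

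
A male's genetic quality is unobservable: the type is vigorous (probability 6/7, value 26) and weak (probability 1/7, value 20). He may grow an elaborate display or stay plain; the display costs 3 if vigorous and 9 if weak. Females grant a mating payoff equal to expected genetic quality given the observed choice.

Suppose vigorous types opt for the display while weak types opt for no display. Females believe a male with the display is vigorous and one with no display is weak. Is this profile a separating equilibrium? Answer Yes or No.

Under these beliefs, the display earns mating payoff 26 and no display earns mating payoff 20.
vigorous: the display nets 26 − 3 = 23; no display nets 20. vigorous prefers the display.
weak: the display nets 26 − 9 = 17; no display nets 20. weak prefers no display.
Neither type deviates, so the separating profile is an equilibrium.

Yes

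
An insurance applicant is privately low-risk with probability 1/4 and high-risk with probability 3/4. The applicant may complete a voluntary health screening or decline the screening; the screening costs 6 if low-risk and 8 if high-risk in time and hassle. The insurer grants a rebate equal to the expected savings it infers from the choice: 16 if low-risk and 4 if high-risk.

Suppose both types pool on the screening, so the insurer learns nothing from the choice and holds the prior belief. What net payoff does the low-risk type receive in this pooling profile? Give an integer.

1

Pooled rebate = 1/4·16 + 3/4·4 = 7.
low-risk pays cost 6 for the screening, so net payoff = 7 − 6 = 1.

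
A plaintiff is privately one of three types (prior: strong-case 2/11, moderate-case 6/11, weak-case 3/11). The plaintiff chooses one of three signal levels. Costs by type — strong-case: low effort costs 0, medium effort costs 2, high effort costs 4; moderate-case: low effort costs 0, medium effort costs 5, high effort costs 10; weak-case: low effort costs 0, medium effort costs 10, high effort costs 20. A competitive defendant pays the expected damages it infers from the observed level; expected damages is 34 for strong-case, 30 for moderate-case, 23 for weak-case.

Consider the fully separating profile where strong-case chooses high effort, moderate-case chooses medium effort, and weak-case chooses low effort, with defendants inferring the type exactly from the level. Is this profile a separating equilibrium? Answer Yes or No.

Separating settlements: high effort → 34, medium effort → 30, low effort → 23.
strong-case (assigned high effort): low effort: 23 − 0 = 23; medium effort: 30 − 2 = 28; high effort: 34 − 4 = 30. strong-case stays.
moderate-case (assigned medium effort): low effort: 23 − 0 = 23; medium effort: 30 − 5 = 25; high effort: 34 − 10 = 24. moderate-case stays.
weak-case (assigned low effort): low effort: 23 − 0 = 23; medium effort: 30 − 10 = 20; high effort: 34 − 20 = 14. weak-case stays.
Every type prefers its assigned level; separation holds.

Yes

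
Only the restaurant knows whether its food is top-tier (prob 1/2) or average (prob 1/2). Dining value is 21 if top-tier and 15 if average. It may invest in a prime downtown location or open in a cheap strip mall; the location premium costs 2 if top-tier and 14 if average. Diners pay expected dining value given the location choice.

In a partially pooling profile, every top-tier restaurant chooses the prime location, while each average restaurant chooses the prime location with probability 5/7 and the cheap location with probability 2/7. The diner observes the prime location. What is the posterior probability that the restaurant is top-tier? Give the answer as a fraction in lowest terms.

7/12

P(the prime location) = (1/2)·1 + (1/2)·(5/7) = 6/7.
By Bayes' rule, P(top-tier | the prime location) = (1/2) / (6/7) = 7/12.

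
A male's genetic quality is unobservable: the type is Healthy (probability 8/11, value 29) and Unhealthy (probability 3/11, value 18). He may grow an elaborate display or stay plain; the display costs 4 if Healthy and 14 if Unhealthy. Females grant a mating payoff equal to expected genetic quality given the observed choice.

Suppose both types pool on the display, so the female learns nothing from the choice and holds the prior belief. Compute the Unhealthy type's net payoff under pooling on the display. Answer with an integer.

12

Pooled mating payoff = 8/11·29 + 3/11·18 = 26.
Unhealthy pays cost 14 for the display, so net payoff = 26 − 14 = 12.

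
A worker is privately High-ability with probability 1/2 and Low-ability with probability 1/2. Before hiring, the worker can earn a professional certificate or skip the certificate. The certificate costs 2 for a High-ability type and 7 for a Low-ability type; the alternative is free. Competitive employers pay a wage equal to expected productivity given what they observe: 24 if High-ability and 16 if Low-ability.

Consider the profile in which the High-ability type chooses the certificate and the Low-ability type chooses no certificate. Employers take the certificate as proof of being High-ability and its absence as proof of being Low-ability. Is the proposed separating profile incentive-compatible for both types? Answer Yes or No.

Under these beliefs, the certificate earns wage 24 and no certificate earns wage 16.
High-ability: the certificate nets 24 − 2 = 22; no certificate nets 16. High-ability prefers the certificate.
Low-ability: the certificate nets 24 − 7 = 17; no certificate nets 16. Low-ability would deviate to the certificate.
Low-ability has a profitable deviation, so the profile is not an equilibrium.

No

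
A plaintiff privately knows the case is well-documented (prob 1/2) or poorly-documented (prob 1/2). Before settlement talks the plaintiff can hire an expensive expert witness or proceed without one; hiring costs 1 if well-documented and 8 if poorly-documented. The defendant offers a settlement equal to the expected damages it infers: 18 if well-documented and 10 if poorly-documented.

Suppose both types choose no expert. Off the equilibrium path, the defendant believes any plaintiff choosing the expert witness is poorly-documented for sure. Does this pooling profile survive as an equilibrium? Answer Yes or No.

On path, the defendant holds the prior and pays 1/2·18 + 1/2·10 = 14. Off path (the expert witness), believing poorly-documented, it pays 10.
well-documented: no expert nets 14; the expert witness nets 10 − 1 = 9. well-documented stays.
poorly-documented: no expert nets 14; the expert witness nets 10 − 8 = 2. poorly-documented stays.
No type deviates, so pooling is sustained.

Yes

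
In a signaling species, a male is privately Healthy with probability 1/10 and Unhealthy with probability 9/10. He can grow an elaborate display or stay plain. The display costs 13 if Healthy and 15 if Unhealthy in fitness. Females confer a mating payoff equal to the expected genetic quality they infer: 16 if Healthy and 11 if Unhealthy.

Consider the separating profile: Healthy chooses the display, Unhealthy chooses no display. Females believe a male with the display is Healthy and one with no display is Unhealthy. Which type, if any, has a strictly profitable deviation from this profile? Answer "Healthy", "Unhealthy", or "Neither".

The display pays 16; no display pays 11.
Healthy: assigned the display, nets 16 − 13 = 3; deviating to no display nets 11.
Unhealthy: assigned no display, nets 11; deviating to the display nets 16 − 15 = 1.
The Healthy type gains 8 by deviating.

Healthy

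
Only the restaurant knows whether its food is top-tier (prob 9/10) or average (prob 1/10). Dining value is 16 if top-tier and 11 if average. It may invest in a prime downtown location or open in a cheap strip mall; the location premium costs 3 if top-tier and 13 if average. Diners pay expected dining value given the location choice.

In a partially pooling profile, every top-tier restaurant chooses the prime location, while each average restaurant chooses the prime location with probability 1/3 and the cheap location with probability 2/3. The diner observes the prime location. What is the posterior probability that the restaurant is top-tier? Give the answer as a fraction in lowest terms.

P(the prime location) = (9/10)·1 + (1/10)·(1/3) = 14/15.
By Bayes' rule, P(top-tier | the prime location) = (9/10) / (14/15) = 27/28.

27/28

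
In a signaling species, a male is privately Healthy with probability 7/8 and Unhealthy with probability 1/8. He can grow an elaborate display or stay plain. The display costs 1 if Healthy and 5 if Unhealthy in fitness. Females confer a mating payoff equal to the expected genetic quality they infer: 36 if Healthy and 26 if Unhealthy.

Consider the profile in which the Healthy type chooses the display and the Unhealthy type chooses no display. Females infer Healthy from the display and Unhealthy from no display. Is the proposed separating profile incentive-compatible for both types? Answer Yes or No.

Under these beliefs, the display earns mating payoff 36 and no display earns mating payoff 26.
Healthy: the display nets 36 − 1 = 35; no display nets 26. Healthy prefers the display.
Unhealthy: the display nets 36 − 5 = 31; no display nets 26. Unhealthy would deviate to the display.
Unhealthy has a profitable deviation, so the profile is not an equilibrium.

No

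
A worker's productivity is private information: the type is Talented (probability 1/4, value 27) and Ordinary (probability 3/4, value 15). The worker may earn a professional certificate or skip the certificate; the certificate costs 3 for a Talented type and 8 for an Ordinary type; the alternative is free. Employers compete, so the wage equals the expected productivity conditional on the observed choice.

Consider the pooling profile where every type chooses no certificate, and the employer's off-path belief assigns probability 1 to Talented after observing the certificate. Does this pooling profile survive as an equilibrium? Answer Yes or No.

No

On path, the employer holds the prior and pays 1/4·27 + 3/4·15 = 18. Off path (the certificate), believing Talented, it pays 27.
Talented: no certificate nets 18; the certificate nets 27 − 3 = 24. Talented would deviate.
Ordinary: no certificate nets 18; the certificate nets 27 − 8 = 19. Ordinary would deviate.
A type deviates, so pooling fails.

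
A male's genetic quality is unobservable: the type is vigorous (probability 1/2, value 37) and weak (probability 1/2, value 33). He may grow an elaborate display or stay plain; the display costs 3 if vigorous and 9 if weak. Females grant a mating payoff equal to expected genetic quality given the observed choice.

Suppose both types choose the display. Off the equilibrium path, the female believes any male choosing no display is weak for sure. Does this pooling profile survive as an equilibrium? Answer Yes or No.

On path, the female holds the prior and pays 1/2·37 + 1/2·33 = 35. Off path (no display), believing weak, it pays 33.
vigorous: the display nets 35 − 3 = 32; no display nets 33. vigorous would deviate.
weak: the display nets 35 − 9 = 26; no display nets 33. weak would deviate.
A type deviates, so pooling fails.

No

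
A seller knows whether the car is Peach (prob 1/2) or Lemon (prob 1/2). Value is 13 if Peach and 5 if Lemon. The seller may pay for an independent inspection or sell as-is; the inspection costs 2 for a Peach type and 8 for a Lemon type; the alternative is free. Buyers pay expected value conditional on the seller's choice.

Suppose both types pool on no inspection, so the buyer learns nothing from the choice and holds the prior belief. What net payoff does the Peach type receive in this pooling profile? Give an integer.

Pooled price = 1/2·13 + 1/2·5 = 9.
Peach pays no cost for no inspection, so net payoff = 9.

9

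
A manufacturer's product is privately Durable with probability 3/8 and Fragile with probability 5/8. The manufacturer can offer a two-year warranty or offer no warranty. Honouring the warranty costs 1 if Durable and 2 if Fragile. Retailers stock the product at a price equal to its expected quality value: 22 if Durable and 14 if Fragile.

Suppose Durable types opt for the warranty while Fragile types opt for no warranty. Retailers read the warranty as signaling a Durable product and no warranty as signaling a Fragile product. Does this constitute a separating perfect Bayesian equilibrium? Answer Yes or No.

No

Under these beliefs, the warranty earns price 22 and no warranty earns price 14.
Durable: the warranty nets 22 − 1 = 21; no warranty nets 14. Durable prefers the warranty.
Fragile: the warranty nets 22 − 2 = 20; no warranty nets 14. Fragile would deviate to the warranty.
Fragile has a profitable deviation, so the profile is not an equilibrium.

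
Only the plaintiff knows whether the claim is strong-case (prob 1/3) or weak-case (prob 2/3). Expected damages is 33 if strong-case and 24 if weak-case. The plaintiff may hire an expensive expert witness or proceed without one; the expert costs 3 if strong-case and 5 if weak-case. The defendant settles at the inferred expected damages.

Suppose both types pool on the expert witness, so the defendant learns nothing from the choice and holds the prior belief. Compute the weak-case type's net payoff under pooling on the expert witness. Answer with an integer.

22

Pooled settlement = 1/3·33 + 2/3·24 = 27.
weak-case pays cost 5 for the expert witness, so net payoff = 27 − 5 = 22.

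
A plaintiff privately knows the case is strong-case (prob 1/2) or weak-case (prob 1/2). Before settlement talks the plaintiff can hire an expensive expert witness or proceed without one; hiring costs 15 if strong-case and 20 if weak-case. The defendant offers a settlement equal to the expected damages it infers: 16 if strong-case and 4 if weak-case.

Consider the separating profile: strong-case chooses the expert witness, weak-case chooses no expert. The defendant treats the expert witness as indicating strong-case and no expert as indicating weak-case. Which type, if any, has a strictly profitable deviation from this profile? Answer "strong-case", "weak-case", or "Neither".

strong-case

The expert witness pays 16; no expert pays 4.
strong-case: assigned the expert witness, nets 16 − 15 = 1; deviating to no expert nets 4.
weak-case: assigned no expert, nets 4; deviating to the expert witness nets 16 − 20 = -4.
The strong-case type gains 3 by deviating.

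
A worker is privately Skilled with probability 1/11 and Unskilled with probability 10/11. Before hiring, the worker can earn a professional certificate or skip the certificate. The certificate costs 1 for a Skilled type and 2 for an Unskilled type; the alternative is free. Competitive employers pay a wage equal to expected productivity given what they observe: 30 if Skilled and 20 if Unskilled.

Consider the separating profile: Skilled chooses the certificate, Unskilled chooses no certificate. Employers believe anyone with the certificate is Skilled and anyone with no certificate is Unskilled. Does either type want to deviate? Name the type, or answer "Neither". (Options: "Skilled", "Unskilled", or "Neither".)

Unskilled

The certificate pays 30; no certificate pays 20.
Skilled: assigned the certificate, nets 30 − 1 = 29; deviating to no certificate nets 20.
Unskilled: assigned no certificate, nets 20; deviating to the certificate nets 30 − 2 = 28.
The Unskilled type gains 8 by deviating.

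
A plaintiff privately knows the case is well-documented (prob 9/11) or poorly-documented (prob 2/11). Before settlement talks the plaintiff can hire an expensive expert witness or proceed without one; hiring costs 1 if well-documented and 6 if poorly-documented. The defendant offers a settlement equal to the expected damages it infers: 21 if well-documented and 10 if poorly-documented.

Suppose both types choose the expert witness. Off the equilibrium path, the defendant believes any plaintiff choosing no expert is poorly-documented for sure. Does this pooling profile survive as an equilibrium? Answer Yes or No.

On path, the defendant holds the prior and pays 9/11·21 + 2/11·10 = 19. Off path (no expert), believing poorly-documented, it pays 10.
well-documented: the expert witness nets 19 − 1 = 18; no expert nets 10. well-documented stays.
poorly-documented: the expert witness nets 19 − 6 = 13; no expert nets 10. poorly-documented stays.
No type deviates, so pooling is sustained.

Yes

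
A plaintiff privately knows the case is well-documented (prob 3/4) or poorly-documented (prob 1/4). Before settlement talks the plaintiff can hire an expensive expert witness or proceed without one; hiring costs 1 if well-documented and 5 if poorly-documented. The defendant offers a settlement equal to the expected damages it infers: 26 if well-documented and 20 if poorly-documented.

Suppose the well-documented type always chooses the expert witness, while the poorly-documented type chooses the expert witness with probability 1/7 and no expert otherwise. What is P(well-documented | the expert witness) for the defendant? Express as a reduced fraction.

21/22

P(the expert witness) = (3/4)·1 + (1/4)·(1/7) = 11/14.
By Bayes' rule, P(well-documented | the expert witness) = (3/4) / (11/14) = 21/22.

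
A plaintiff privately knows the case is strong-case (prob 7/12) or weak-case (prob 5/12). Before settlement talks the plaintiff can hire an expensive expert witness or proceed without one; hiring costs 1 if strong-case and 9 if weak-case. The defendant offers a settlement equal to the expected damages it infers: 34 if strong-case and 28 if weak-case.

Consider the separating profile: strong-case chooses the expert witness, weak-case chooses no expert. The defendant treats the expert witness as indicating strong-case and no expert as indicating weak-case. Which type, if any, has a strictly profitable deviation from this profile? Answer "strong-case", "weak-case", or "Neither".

Neither

The expert witness pays 34; no expert pays 28.
strong-case: assigned the expert witness, nets 34 − 1 = 33; deviating to no expert nets 28.
weak-case: assigned no expert, nets 28; deviating to the expert witness nets 34 − 9 = 25.
Both types strictly prefer their assigned action; no profitable deviation.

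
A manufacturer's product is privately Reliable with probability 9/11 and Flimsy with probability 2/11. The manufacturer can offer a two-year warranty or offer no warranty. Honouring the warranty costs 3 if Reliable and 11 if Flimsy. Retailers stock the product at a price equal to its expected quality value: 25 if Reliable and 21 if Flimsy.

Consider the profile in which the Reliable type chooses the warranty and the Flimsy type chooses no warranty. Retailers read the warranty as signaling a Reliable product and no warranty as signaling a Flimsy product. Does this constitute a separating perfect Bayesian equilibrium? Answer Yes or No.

Under these beliefs, the warranty earns price 25 and no warranty earns price 21.
Reliable: the warranty nets 25 − 3 = 22; no warranty nets 21. Reliable prefers the warranty.
Flimsy: the warranty nets 25 − 11 = 14; no warranty nets 21. Flimsy prefers no warranty.
Neither type deviates, so the separating profile is an equilibrium.

Yes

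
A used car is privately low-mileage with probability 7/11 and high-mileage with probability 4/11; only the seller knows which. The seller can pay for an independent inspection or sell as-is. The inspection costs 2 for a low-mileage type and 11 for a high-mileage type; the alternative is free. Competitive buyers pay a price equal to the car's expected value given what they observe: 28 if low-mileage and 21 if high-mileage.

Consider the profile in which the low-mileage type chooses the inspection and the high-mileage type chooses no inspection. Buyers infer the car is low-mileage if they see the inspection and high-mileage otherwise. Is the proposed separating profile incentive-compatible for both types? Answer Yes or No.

Under these beliefs, the inspection earns price 28 and no inspection earns price 21.
low-mileage: the inspection nets 28 − 2 = 26; no inspection nets 21. low-mileage prefers the inspection.
high-mileage: the inspection nets 28 − 11 = 17; no inspection nets 21. high-mileage prefers no inspection.
Neither type deviates, so the separating profile is an equilibrium.

Yes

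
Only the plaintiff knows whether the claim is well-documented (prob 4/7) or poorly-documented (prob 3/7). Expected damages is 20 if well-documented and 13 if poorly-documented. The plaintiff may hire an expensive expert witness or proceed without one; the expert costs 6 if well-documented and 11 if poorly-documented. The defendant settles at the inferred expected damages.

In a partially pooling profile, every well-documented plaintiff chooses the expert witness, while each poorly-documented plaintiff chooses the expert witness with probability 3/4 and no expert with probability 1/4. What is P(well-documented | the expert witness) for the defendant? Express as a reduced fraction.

P(the expert witness) = (4/7)·1 + (3/7)·(3/4) = 25/28.
By Bayes' rule, P(well-documented | the expert witness) = (4/7) / (25/28) = 16/25.

16/25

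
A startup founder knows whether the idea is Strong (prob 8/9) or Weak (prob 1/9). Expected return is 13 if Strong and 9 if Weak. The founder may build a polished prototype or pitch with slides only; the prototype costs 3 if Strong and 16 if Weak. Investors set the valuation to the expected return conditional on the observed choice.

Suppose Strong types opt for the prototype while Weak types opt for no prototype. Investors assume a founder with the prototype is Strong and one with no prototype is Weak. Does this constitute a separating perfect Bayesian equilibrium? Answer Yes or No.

Under these beliefs, the prototype earns valuation 13 and no prototype earns valuation 9.
Strong: the prototype nets 13 − 3 = 10; no prototype nets 9. Strong prefers the prototype.
Weak: the prototype nets 13 − 16 = -3; no prototype nets 9. Weak prefers no prototype.
Neither type deviates, so the separating profile is an equilibrium.

Yes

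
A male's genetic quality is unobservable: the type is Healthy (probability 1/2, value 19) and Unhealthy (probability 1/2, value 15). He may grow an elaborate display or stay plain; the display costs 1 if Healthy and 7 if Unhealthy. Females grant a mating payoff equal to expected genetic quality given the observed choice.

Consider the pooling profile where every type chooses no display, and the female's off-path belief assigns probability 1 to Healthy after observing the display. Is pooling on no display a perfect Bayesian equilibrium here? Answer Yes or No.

On path, the female holds the prior and pays 1/2·19 + 1/2·15 = 17. Off path (the display), believing Healthy, it pays 19.
Healthy: no display nets 17; the display nets 19 − 1 = 18. Healthy would deviate.
Unhealthy: no display nets 17; the display nets 19 − 7 = 12. Unhealthy stays.
A type deviates, so pooling fails.

No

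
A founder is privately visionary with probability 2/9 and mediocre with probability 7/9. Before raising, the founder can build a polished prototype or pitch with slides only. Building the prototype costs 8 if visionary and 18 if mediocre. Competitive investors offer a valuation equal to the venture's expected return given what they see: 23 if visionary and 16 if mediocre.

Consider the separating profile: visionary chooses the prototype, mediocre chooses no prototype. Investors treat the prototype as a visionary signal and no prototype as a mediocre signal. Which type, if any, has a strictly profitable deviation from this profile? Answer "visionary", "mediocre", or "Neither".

The prototype pays 23; no prototype pays 16.
visionary: assigned the prototype, nets 23 − 8 = 15; deviating to no prototype nets 16.
mediocre: assigned no prototype, nets 16; deviating to the prototype nets 23 − 18 = 5.
The visionary type gains 1 by deviating.

visionary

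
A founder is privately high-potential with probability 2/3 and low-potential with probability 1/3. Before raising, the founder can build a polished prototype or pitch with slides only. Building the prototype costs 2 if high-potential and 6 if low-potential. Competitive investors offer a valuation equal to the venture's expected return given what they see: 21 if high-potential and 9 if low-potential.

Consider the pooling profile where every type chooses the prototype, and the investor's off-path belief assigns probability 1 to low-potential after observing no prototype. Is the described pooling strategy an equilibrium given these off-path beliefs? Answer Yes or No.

Yes

On path, the investor holds the prior and pays 2/3·21 + 1/3·9 = 17. Off path (no prototype), believing low-potential, it pays 9.
high-potential: the prototype nets 17 − 2 = 15; no prototype nets 9. high-potential stays.
low-potential: the prototype nets 17 − 6 = 11; no prototype nets 9. low-potential stays.
No type deviates, so pooling is sustained.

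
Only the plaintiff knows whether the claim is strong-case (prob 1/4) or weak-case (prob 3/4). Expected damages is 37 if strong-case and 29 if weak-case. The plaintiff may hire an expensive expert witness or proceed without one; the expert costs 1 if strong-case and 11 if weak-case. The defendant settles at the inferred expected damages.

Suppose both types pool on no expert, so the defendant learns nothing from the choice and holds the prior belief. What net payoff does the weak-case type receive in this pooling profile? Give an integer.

31

Pooled settlement = 1/4·37 + 3/4·29 = 31.
weak-case pays no cost for no expert, so net payoff = 31.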